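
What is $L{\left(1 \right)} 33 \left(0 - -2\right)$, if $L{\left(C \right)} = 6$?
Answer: $396$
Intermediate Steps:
$L{\left(1 \right)} 33 \left(0 - -2\right) = 6 \cdot 33 \left(0 - -2\right) = 198 \left(0 + 2\right) = 198 \cdot 2 = 396$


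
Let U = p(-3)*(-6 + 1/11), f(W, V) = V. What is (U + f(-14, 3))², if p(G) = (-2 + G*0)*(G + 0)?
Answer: 127449/121 ≈ 1053.3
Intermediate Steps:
p(G) = -2*G (p(G) = (-2 + 0)*G = -2*G)
U = -390/11 (U = (-2*(-3))*(-6 + 1/11) = 6*(-6 + 1/11) = 6*(-65/11) = -390/11 ≈ -35.455)
(U + f(-14, 3))² = (-390/11 + 3)² = (-357/11)² = 127449/121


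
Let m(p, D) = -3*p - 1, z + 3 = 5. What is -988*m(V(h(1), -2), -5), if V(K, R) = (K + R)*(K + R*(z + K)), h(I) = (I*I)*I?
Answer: 15808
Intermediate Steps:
h(I) = I³ (h(I) = I²*I = I³)
z = 2 (z = -3 + 5 = 2)
V(K, R) = (K + R)*(K + R*(2 + K))
m(p, D) = -1 - 3*p
-988*m(V(h(1), -2), -5) = -988*(-1 - 3*((1³)² + 2*(-2)² + 1³*(-2)² - 2*(1³)² + 3*1³*(-2))) = -988*(-1 - 3*(1² + 2*4 + 1*4 - 2*1² + 3*1*(-2))) = -988*(-1 - 3*(1 + 8 + 4 - 2*1 - 6)) = -988*(-1 - 3*(1 + 8 + 4 - 2 - 6)) = -988*(-1 - 3*5) = -988*(-1 - 15) = -988*(-16) = 15808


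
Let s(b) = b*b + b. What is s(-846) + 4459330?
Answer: 5174200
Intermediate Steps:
s(b) = b + b² (s(b) = b² + b = b + b²)
s(-846) + 4459330 = -846*(1 - 846) + 4459330 = -846*(-845) + 4459330 = 714870 + 4459330 = 5174200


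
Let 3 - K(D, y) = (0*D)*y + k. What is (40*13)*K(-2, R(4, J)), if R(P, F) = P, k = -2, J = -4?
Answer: 2600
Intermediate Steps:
K(D, y) = 5 (K(D, y) = 3 - ((0*D)*y - 2) = 3 - (0*y - 2) = 3 - (0 - 2) = 3 - 1*(-2) = 3 + 2 = 5)
(40*13)*K(-2, R(4, J)) = (40*13)*5 = 520*5 = 2600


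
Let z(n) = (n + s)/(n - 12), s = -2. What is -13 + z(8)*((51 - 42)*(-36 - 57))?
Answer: 2485/2 ≈ 1242.5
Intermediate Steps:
z(n) = (-2 + n)/(-12 + n) (z(n) = (n - 2)/(n - 12) = (-2 + n)/(-12 + n))
-13 + z(8)*((51 - 42)*(-36 - 57)) = -13 + ((-2 + 8)/(-12 + 8))*((51 - 42)*(-36 - 57)) = -13 + (6/(-4))*(9*(-93)) = -13 - 1/4*6*(-837) = -13 - 3/2*(-837) = -13 + 2511/2 = 2485/2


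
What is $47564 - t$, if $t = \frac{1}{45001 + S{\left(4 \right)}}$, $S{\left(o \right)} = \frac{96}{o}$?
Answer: $\frac{2141569099}{45025} \approx 47564.0$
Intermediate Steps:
$t = \frac{1}{45025}$ ($t = \frac{1}{45001 + \frac{96}{4}} = \frac{1}{45001 + 96 \cdot \frac{1}{4}} = \frac{1}{45001 + 24} = \frac{1}{45025} \approx 2.221 \cdot 10^{-5}$)
$47564 - t = 47564 - \frac{1}{45025} = \frac{2141569099}{45025}$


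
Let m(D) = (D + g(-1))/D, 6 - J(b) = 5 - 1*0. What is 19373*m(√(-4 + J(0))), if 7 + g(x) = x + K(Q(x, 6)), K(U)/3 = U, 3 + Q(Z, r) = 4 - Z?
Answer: 19373 + 38746*I*√3/3 ≈ 19373.0 + 22370.0*I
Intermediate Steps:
Q(Z, r) = 1 - Z (Q(Z, r) = -3 + (4 - Z) = 1 - Z)
K(U) = 3*U
J(b) = 1 (J(b) = 6 - (5 - 1*0) = 6 - (5 + 0) = 6 - 1*5 = 6 - 5 = 1)
g(x) = -4 - 2*x (g(x) = -7 + (x + 3*(1 - x)) = -7 + (x + (3 - 3*x)) = -7 + (3 - 2*x) = -4 - 2*x)
m(D) = (-2 + D)/D (m(D) = (D + (-4 - 2*(-1)))/D = (D + (-4 + 2))/D = (D - 2)/D = (-2 + D)/D)
19373*m(√(-4 + J(0))) = 19373*((-2 + √(-4 + 1))/(√(-4 + 1))) = 19373*((-2 + √(-3))/(√(-3))) = 19373*((-2 + I*√3)/((I*√3))) = 19373*((-I*√3/3)*(-2 + I*√3)) = 19373*(-I*√3*(-2 + I*√3)/3) = -19373*I*√3*(-2 + I*√3)/3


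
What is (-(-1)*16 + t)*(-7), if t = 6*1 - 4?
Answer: -126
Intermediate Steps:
t = 2 (t = 6 - 4 = 2)
(-(-1)*16 + t)*(-7) = (-(-1)*16 + 2)*(-7) = (-1*(-16) + 2)*(-7) = (16 + 2)*(-7) = 18*(-7) = -126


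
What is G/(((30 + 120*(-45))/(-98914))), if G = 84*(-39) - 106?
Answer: -167263574/2685 ≈ -62296.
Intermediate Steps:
G = -3382 (G = -3276 - 106 = -3382)
G/(((30 + 120*(-45))/(-98914))) = -3382*(-98914/(30 + 120*(-45))) = -3382*(-98914/(30 - 5400)) = -3382/((-5370*(-1/98914))) = -3382/2685/49457 = -3382*49457/2685 = -167263574/2685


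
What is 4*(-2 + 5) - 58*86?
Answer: -4976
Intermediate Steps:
4*(-2 + 5) - 58*86 = 4*3 - 4988 = 12 - 4988 = -4976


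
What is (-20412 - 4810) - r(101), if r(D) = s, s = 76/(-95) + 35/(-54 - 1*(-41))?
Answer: -1639203/65 ≈ -25219.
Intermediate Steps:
s = -227/65 (s = 76*(-1/95) + 35/(-54 + 41) = -⅘ + 35/(-13) = -⅘ + 35*(-1/13) = -⅘ - 35/13 = -227/65 ≈ -3.4923)
r(D) = -227/65
(-20412 - 4810) - r(101) = (-20412 - 4810) - 1*(-227/65) = -25222 + 227/65 = -1639203/65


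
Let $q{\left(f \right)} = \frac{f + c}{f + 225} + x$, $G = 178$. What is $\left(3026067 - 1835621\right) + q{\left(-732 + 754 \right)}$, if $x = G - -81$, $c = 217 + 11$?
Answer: $\frac{294104385}{247} \approx 1.1907 \cdot 10^{6}$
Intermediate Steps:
$c = 228$
$x = 259$ ($x = 178 - -81 = 178 + 81 = 259$)
$q{\left(f \right)} = 259 + \frac{228 + f}{225 + f}$ ($q{\left(f \right)} = \frac{f + 228}{f + 225} + 259 = \frac{228 + f}{225 + f} + 259 = 259 + \frac{228 + f}{225 + f}$)
$\left(3026067 - 1835621\right) + q{\left(-732 + 754 \right)} = \left(3026067 - 1835621\right) + \frac{58503 + 260 \left(-732 + 754\right)}{225 + \left(-732 + 754\right)} = 1190446 + \frac{58503 + 260 \cdot 22}{225 + 22} = 1190446 + \frac{58503 + 5720}{247} = 1190446 + \frac{1}{247} \cdot 64223 = 1190446 + \frac{64223}{247} = \frac{294104385}{247}$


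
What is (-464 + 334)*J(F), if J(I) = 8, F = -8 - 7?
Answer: -1040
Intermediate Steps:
F = -15
(-464 + 334)*J(F) = (-464 + 334)*8 = -130*8 = -1040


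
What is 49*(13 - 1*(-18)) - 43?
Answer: 1476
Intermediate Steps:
49*(13 - 1*(-18)) - 43 = 49*(13 + 18) - 43 = 49*31 - 43 = 1519 - 43 = 1476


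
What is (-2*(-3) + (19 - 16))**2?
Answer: 81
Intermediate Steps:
(-2*(-3) + (19 - 16))**2 = (6 + 3)**2 = 9**2 = 81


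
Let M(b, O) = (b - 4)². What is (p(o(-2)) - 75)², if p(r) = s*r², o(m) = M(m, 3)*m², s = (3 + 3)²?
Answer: 557144309241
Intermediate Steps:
M(b, O) = (-4 + b)²
s = 36 (s = 6² = 36)
o(m) = m²*(-4 + m)² (o(m) = (-4 + m)²*m² = m²*(-4 + m)²)
p(r) = 36*r²
(p(o(-2)) - 75)² = (36*((-2)²*(-4 - 2)²)² - 75)² = (36*(4*(-6)²)² - 75)² = (36*(4*36)² - 75)² = (36*144² - 75)² = (36*20736 - 75)² = (746496 - 75)² = 746421² = 557144309241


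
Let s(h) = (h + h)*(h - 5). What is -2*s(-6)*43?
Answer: -11352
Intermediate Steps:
s(h) = 2*h*(-5 + h) (s(h) = (2*h)*(-5 + h) = 2*h*(-5 + h))
-2*s(-6)*43 = -4*(-6)*(-5 - 6)*43 = -4*(-6)*(-11)*43 = -2*132*43 = -264*43 = -11352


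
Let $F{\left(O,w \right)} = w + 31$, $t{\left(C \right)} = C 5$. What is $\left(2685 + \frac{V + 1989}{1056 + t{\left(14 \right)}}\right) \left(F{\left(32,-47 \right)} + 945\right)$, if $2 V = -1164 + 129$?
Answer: $\frac{5620044027}{2252} \approx 2.4956 \cdot 10^{6}$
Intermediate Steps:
$t{\left(C \right)} = 5 C$
$V = - \frac{1035}{2}$ ($V = \frac{-1164 + 129}{2} = \frac{1}{2} \left(-1035\right) = - \frac{1035}{2} \approx -517.5$)
$F{\left(O,w \right)} = 31 + w$
$\left(2685 + \frac{V + 1989}{1056 + t{\left(14 \right)}}\right) \left(F{\left(32,-47 \right)} + 945\right) = \left(2685 + \frac{- \frac{1035}{2} + 1989}{1056 + 5 \cdot 14}\right) \left(\left(31 - 47\right) + 945\right) = \left(2685 + \frac{2943}{2 \left(1056 + 70\right)}\right) \left(-16 + 945\right) = \left(2685 + \frac{2943}{2 \cdot 1126}\right) 929 = \left(2685 + \frac{2943}{2} \cdot \frac{1}{1126}\right) 929 = \left(2685 + \frac{2943}{2252}\right) 929 = \frac{6049563}{2252} \cdot 929 = \frac{5620044027}{2252}$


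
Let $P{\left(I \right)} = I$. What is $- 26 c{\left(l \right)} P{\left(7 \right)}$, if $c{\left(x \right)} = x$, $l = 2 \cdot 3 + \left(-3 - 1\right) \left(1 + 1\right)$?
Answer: $364$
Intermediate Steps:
$l = -2$ ($l = 6 - 8 = -2$)
$- 26 c{\left(l \right)} P{\left(7 \right)} = \left(-26\right) \left(-2\right) 7 = 52 \cdot 7 = 364$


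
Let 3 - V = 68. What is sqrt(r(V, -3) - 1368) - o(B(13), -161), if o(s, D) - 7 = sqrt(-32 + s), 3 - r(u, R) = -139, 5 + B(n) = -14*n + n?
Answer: -7 + I*sqrt(1226) - I*sqrt(206) ≈ -7.0 + 20.662*I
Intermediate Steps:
B(n) = -5 - 13*n (B(n) = -5 + (-14*n + n) = -5 - 13*n)
V = -65 (V = 3 - 1*68 = 3 - 68 = -65)
r(u, R) = 142 (r(u, R) = 3 - 1*(-139) = 3 + 139 = 142)
o(s, D) = 7 + sqrt(-32 + s)
sqrt(r(V, -3) - 1368) - o(B(13), -161) = sqrt(142 - 1368) - (7 + sqrt(-32 + (-5 - 13*13))) = sqrt(-1226) - (7 + sqrt(-32 + (-5 - 169))) = I*sqrt(1226) - (7 + sqrt(-32 - 174)) = I*sqrt(1226) - (7 + sqrt(-206)) = I*sqrt(1226) - (7 + I*sqrt(206)) = I*sqrt(1226) + (-7 - I*sqrt(206)) = -7 + I*sqrt(1226) - I*sqrt(206)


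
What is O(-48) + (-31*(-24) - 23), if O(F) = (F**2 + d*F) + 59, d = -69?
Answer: 6396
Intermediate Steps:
O(F) = 59 + F**2 - 69*F (O(F) = (F**2 - 69*F) + 59 = 59 + F**2 - 69*F)
O(-48) + (-31*(-24) - 23) = (59 + (-48)**2 - 69*(-48)) + (-31*(-24) - 23) = (59 + 2304 + 3312) + (744 - 23) = 5675 + 721 = 6396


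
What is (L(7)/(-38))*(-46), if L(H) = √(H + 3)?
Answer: 23*√10/19 ≈ 3.8280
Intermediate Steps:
L(H) = √(3 + H)
(L(7)/(-38))*(-46) = (√(3 + 7)/(-38))*(-46) = (√10*(-1/38))*(-46) = -√10/38*(-46) = 23*√10/19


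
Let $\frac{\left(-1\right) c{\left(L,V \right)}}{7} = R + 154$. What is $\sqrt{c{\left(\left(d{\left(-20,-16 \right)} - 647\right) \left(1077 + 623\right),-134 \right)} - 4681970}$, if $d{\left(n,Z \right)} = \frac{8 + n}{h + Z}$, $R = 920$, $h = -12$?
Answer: $4 i \sqrt{293093} \approx 2165.5 i$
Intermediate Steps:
$d{\left(n,Z \right)} = \frac{8 + n}{-12 + Z}$
$c{\left(L,V \right)} = -7518$ ($c{\left(L,V \right)} = - 7 \left(920 + 154\right) = \left(-7\right) 1074 = -7518$)
$\sqrt{c{\left(\left(d{\left(-20,-16 \right)} - 647\right) \left(1077 + 623\right),-134 \right)} - 4681970} = \sqrt{-7518 - 4681970} = \sqrt{-4689488} = 4 i \sqrt{293093}$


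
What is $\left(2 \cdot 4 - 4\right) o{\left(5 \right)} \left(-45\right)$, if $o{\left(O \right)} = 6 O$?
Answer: $-5400$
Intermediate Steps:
$\left(2 \cdot 4 - 4\right) o{\left(5 \right)} \left(-45\right) = \left(2 \cdot 4 - 4\right) 6 \cdot 5 \left(-45\right) = \left(8 - 4\right) 30 \left(-45\right) = 4 \cdot 30 \left(-45\right) = 120 \left(-45\right) = -5400$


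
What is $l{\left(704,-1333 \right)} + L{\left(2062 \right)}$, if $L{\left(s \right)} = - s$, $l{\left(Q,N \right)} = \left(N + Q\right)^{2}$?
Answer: $393579$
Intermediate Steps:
$l{\left(704,-1333 \right)} + L{\left(2062 \right)} = \left(-1333 + 704\right)^{2} - 2062 = \left(-629\right)^{2} - 2062 = 395641 - 2062 = 393579$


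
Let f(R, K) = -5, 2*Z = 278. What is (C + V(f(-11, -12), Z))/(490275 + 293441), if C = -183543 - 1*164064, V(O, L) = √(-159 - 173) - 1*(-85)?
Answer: -173761/391858 + I*√83/391858 ≈ -0.44343 + 2.3249e-5*I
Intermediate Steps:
Z = 139 (Z = (½)*278 = 139)
V(O, L) = 85 + 2*I*√83 (V(O, L) = √(-332) + 85 = 2*I*√83 + 85 = 85 + 2*I*√83)
C = -347607 (C = -183543 - 164064 = -347607)
(C + V(f(-11, -12), Z))/(490275 + 293441) = (-347607 + (85 + 2*I*√83))/(490275 + 293441) = (-347522 + 2*I*√83)/783716 = (-347522 + 2*I*√83)*(1/783716) = -173761/391858 + I*√83/391858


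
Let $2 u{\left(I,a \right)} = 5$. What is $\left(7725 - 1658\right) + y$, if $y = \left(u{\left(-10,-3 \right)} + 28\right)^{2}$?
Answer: $\frac{27989}{4} \approx 6997.3$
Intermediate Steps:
$u{\left(I,a \right)} = \frac{5}{2}$ ($u{\left(I,a \right)} = \frac{1}{2} \cdot 5 = \frac{5}{2}$)
$y = \frac{3721}{4}$ ($y = \left(\frac{5}{2} + 28\right)^{2} = \left(\frac{61}{2}\right)^{2} = \frac{3721}{4} \approx 930.25$)
$\left(7725 - 1658\right) + y = \left(7725 - 1658\right) + \frac{3721}{4} = 6067 + \frac{3721}{4} = \frac{27989}{4}$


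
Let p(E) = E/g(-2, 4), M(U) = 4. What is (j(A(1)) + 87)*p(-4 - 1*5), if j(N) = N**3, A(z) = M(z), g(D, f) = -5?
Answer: 1359/5 ≈ 271.80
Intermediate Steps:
A(z) = 4
p(E) = -E/5 (p(E) = E/(-5) = E*(-1/5) = -E/5)
(j(A(1)) + 87)*p(-4 - 1*5) = (4**3 + 87)*(-(-4 - 1*5)/5) = (64 + 87)*(-(-4 - 5)/5) = 151*(-1/5*(-9)) = 151*(9/5) = 1359/5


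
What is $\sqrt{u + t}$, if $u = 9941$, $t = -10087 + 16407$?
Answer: $\sqrt{16261} \approx 127.52$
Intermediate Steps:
$t = 6320$
$\sqrt{u + t} = \sqrt{9941 + 6320} = \sqrt{16261}$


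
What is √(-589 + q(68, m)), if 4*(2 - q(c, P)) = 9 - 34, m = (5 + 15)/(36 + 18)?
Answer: I*√2323/2 ≈ 24.099*I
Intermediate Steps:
m = 10/27 (m = 20/54 = 20*(1/54) = 10/27 ≈ 0.37037)
q(c, P) = 33/4 (q(c, P) = 2 - (9 - 34)/4 = 2 - ¼*(-25) = 2 + 25/4 = 33/4)
√(-589 + q(68, m)) = √(-589 + 33/4) = √(-2323/4) = I*√2323/2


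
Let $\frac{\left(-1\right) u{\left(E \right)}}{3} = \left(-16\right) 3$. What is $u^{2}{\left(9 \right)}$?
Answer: $20736$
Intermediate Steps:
$u{\left(E \right)} = 144$ ($u{\left(E \right)} = - 3 \left(\left(-16\right) 3\right) = \left(-3\right) \left(-48\right) = 144$)
$u^{2}{\left(9 \right)} = 144^{2} = 20736$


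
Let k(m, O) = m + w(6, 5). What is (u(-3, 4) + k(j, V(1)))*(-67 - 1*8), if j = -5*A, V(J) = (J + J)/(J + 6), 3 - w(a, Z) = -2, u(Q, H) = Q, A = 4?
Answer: 1350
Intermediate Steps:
w(a, Z) = 5 (w(a, Z) = 3 - 1*(-2) = 3 + 2 = 5)
V(J) = 2*J/(6 + J) (V(J) = (2*J)/(6 + J) = 2*J/(6 + J))
j = -20 (j = -5*4 = -20)
k(m, O) = 5 + m (k(m, O) = m + 5 = 5 + m)
(u(-3, 4) + k(j, V(1)))*(-67 - 1*8) = (-3 + (5 - 20))*(-67 - 1*8) = (-3 - 15)*(-67 - 8) = -18*(-75) = 1350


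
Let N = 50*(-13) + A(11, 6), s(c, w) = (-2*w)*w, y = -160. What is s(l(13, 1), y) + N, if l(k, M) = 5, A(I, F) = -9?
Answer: -51859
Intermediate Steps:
s(c, w) = -2*w**2
N = -659 (N = 50*(-13) - 9 = -650 - 9 = -659)
s(l(13, 1), y) + N = -2*(-160)**2 - 659 = -2*25600 - 659 = -51200 - 659 = -51859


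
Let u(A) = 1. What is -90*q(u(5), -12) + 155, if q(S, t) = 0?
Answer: 155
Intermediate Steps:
-90*q(u(5), -12) + 155 = -90*0 + 155 = 0 + 155 = 155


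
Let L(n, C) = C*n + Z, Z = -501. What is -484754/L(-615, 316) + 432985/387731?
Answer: 272317383559/75545895771 ≈ 3.6047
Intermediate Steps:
L(n, C) = -501 + C*n (L(n, C) = C*n - 501 = -501 + C*n)
-484754/L(-615, 316) + 432985/387731 = -484754/(-501 + 316*(-615)) + 432985/387731 = -484754/(-501 - 194340) + 432985*(1/387731) = -484754/(-194841) + 432985/387731 = -484754*(-1/194841) + 432985/387731 = 484754/194841 + 432985/387731 = 272317383559/75545895771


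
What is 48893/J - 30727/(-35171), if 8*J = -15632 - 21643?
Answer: -12611576699/1310999025 ≈ -9.6198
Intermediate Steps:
J = -37275/8 (J = (-15632 - 21643)/8 = (⅛)*(-37275) = -37275/8 ≈ -4659.4)
48893/J - 30727/(-35171) = 48893/(-37275/8) - 30727/(-35171) = 48893*(-8/37275) - 30727*(-1/35171) = -391144/37275 + 30727/35171 = -12611576699/1310999025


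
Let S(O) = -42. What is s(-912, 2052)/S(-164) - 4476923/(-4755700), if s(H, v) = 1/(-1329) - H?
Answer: -2757119514943/132726831300 ≈ -20.773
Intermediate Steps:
s(H, v) = -1/1329 - H
s(-912, 2052)/S(-164) - 4476923/(-4755700) = (-1/1329 - 1*(-912))/(-42) - 4476923/(-4755700) = (-1/1329 + 912)*(-1/42) - 4476923*(-1/4755700) = (1212047/1329)*(-1/42) + 4476923/4755700 = -1212047/55818 + 4476923/4755700 = -2757119514943/132726831300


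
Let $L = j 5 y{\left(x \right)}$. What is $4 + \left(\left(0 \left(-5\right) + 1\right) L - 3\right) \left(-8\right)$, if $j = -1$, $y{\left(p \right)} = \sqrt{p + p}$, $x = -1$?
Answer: $28 + 40 i \sqrt{2} \approx 28.0 + 56.569 i$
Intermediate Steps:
$y{\left(p \right)} = \sqrt{2} \sqrt{p}$ ($y{\left(p \right)} = \sqrt{2 p} = \sqrt{2} \sqrt{p}$)
$L = - 5 i \sqrt{2}$ ($L = \left(-1\right) 5 \sqrt{2} \sqrt{-1} = - 5 \sqrt{2} i = - 5 i \sqrt{2} \approx - 7.0711 i$)
$4 + \left(\left(0 \left(-5\right) + 1\right) L - 3\right) \left(-8\right) = 4 + \left(\left(0 \left(-5\right) + 1\right) \left(- 5 i \sqrt{2}\right) - 3\right) \left(-8\right) = 4 + \left(\left(0 + 1\right) \left(- 5 i \sqrt{2}\right) - 3\right) \left(-8\right) = 4 + \left(1 \left(- 5 i \sqrt{2}\right) - 3\right) \left(-8\right) = 4 + \left(- 5 i \sqrt{2} - 3\right) \left(-8\right) = 4 + \left(-3 - 5 i \sqrt{2}\right) \left(-8\right) = 4 + \left(24 + 40 i \sqrt{2}\right) = 28 + 40 i \sqrt{2}$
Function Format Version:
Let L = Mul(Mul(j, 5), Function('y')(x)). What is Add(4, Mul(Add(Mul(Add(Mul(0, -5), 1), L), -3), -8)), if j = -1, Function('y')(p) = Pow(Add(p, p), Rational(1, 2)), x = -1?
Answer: Add(28, Mul(40, I, Pow(2, Rational(1, 2)))) ≈ Add(28.000, Mul(56.569, I))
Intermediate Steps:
Function('y')(p) = Mul(Pow(2, Rational(1, 2)), Pow(p, Rational(1, 2))) (Function('y')(p) = Pow(Mul(2, p), Rational(1, 2)) = Mul(Pow(2, Rational(1, 2)), Pow(p, Rational(1, 2))))
L = Mul(-5, I, Pow(2, Rational(1, 2))) (L = Mul(Mul(-1, 5), Mul(Pow(2, Rational(1, 2)), Pow(-1, Rational(1, 2)))) = Mul(-5, Mul(Pow(2, Rational(1, 2)), I)) = Mul(-5, Mul(I, Pow(2, Rational(1, 2)))) = Mul(-5, I, Pow(2, Rational(1, 2))) ≈ Mul(-7.0711, I))
Add(4, Mul(Add(Mul(Add(Mul(0, -5), 1), L), -3), -8)) = Add(4, Mul(Add(Mul(Add(Mul(0, -5), 1), Mul(-5, I, Pow(2, Rational(1, 2)))), -3), -8)) = Add(4, Mul(Add(Mul(Add(0, 1), Mul(-5, I, Pow(2, Rational(1, 2)))), -3), -8)) = Add(4, Mul(Add(Mul(1, Mul(-5, I, Pow(2, Rational(1, 2)))), -3), -8)) = Add(4, Mul(Add(Mul(-5, I, Pow(2, Rational(1, 2))), -3), -8)) = Add(4, Mul(Add(-3, Mul(-5, I, Pow(2, Rational(1, 2)))), -8)) = Add(4, Add(24, Mul(40, I, Pow(2, Rational(1, 2))))) = Add(28, Mul(40, I, Pow(2, Rational(1, 2))))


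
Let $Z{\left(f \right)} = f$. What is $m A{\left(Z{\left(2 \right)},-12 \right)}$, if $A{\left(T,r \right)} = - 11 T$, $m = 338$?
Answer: $-7436$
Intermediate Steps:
$m A{\left(Z{\left(2 \right)},-12 \right)} = 338 \left(\left(-11\right) 2\right) = 338 \left(-22\right) = -7436$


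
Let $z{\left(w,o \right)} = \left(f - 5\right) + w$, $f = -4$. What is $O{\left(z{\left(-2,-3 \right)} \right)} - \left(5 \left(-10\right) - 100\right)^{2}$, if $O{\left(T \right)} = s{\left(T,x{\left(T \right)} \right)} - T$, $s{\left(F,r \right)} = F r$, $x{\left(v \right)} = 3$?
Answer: $-22522$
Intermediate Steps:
$z{\left(w,o \right)} = -9 + w$ ($z{\left(w,o \right)} = \left(-4 - 5\right) + w = -9 + w$)
$O{\left(T \right)} = 2 T$ ($O{\left(T \right)} = T 3 - T = 3 T - T = 2 T$)
$O{\left(z{\left(-2,-3 \right)} \right)} - \left(5 \left(-10\right) - 100\right)^{2} = 2 \left(-9 - 2\right) - \left(5 \left(-10\right) - 100\right)^{2} = 2 \left(-11\right) - \left(-50 - 100\right)^{2} = -22 - \left(-150\right)^{2} = -22 - 22500 = -22522$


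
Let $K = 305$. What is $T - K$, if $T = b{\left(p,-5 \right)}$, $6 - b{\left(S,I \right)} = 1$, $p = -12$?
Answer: $-300$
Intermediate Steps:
$b{\left(S,I \right)} = 5$ ($b{\left(S,I \right)} = 6 - 1 = 5$)
$T = 5$
$T - K = 5 - 305 = -300$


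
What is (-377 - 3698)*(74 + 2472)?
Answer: -10374950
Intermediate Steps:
(-377 - 3698)*(74 + 2472) = -4075*2546 = -10374950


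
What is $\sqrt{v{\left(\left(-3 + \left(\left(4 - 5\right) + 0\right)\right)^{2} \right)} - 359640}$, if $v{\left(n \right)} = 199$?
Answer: $i \sqrt{359441} \approx 599.53 i$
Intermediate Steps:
$\sqrt{v{\left(\left(-3 + \left(\left(4 - 5\right) + 0\right)\right)^{2} \right)} - 359640} = \sqrt{199 - 359640} = \sqrt{-359441} = i \sqrt{359441}$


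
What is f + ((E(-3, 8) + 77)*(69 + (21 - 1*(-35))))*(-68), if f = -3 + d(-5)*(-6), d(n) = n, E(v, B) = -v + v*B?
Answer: -475973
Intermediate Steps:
E(v, B) = -v + B*v
f = 27 (f = -3 - 5*(-6) = -3 + 30 = 27)
f + ((E(-3, 8) + 77)*(69 + (21 - 1*(-35))))*(-68) = 27 + ((-3*(-1 + 8) + 77)*(69 + (21 - 1*(-35))))*(-68) = 27 + ((-3*7 + 77)*(69 + (21 + 35)))*(-68) = 27 + ((-21 + 77)*(69 + 56))*(-68) = 27 + (56*125)*(-68) = 27 + 7000*(-68) = 27 - 476000 = -475973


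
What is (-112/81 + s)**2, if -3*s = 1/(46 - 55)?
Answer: 11881/6561 ≈ 1.8109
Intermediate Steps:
s = 1/27 (s = -1/(3*(46 - 55)) = -1/3/(-9) = -1/3*(-1/9) = 1/27 ≈ 0.037037)
(-112/81 + s)**2 = (-112/81 + 1/27)**2 = (-109/81)**2 = 11881/6561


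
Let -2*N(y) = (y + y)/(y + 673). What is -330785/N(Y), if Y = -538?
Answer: -44655975/538 ≈ -83004.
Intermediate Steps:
N(y) = -y/(673 + y) (N(y) = -(y + y)/(2*(y + 673)) = -2*y/(2*(673 + y)) = -y/(673 + y))
-330785/N(Y) = -330785/((-1*(-538)/(673 - 538))) = -330785/((-1*(-538)/135)) = -330785/((-1*(-538)*1/135)) = -330785/538/135 = -330785*135/538 = -44655975/538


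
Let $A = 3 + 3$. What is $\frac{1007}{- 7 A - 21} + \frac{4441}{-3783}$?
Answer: $- \frac{1363088}{79443} \approx -17.158$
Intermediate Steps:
$A = 6$
$\frac{1007}{- 7 A - 21} + \frac{4441}{-3783} = \frac{1007}{\left(-7\right) 6 - 21} + \frac{4441}{-3783} = \frac{1007}{-42 - 21} + 4441 \left(- \frac{1}{3783}\right) = \frac{1007}{-63} - \frac{4441}{3783} = 1007 \left(- \frac{1}{63}\right) - \frac{4441}{3783} = - \frac{1007}{63} - \frac{4441}{3783} = - \frac{1363088}{79443}$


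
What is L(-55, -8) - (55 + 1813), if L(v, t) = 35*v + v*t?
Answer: -3353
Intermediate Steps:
L(v, t) = 35*v + t*v
L(-55, -8) - (55 + 1813) = -55*(35 - 8) - (55 + 1813) = -55*27 - 1*1868 = -1485 - 1868 = -3353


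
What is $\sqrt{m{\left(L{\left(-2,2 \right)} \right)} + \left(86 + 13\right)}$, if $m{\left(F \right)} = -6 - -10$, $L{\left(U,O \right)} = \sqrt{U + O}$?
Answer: $\sqrt{103} \approx 10.149$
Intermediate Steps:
$L{\left(U,O \right)} = \sqrt{O + U}$
$m{\left(F \right)} = 4$ ($m{\left(F \right)} = -6 + 10 = 4$)
$\sqrt{m{\left(L{\left(-2,2 \right)} \right)} + \left(86 + 13\right)} = \sqrt{4 + \left(86 + 13\right)} = \sqrt{4 + 99} = \sqrt{103}$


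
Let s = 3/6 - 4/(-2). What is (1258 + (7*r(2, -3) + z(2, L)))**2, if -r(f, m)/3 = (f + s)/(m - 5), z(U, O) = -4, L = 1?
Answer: 410184009/256 ≈ 1.6023e+6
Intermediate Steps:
s = 5/2 (s = 3*(1/6) - 4*(-1/2) = 1/2 + 2 = 5/2 ≈ 2.5000)
r(f, m) = -3*(5/2 + f)/(-5 + m) (r(f, m) = -3*(f + 5/2)/(m - 5) = -3*(5/2 + f)/(-5 + m))
(1258 + (7*r(2, -3) + z(2, L)))**2 = (1258 + (7*(3*(-5 - 2*2)/(2*(-5 - 3))) - 4))**2 = (1258 + (7*((3/2)*(-5 - 4)/(-8)) - 4))**2 = (1258 + (7*((3/2)*(-1/8)*(-9)) - 4))**2 = (1258 + (7*(27/16) - 4))**2 = (1258 + (189/16 - 4))**2 = (1258 + 125/16)**2 = (20253/16)**2 = 410184009/256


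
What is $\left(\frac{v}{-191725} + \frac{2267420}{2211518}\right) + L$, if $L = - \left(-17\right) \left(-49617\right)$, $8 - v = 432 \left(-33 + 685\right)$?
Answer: $- \frac{178820526123668821}{212001644275} \approx -8.4349 \cdot 10^{5}$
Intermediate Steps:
$v = -281656$ ($v = 8 - 432 \left(-33 + 685\right) = 8 - 432 \cdot 652 = 8 - 281664 = -281656$)
$L = -843489$ ($L = \left(-1\right) 843489 = -843489$)
$\left(\frac{v}{-191725} + \frac{2267420}{2211518}\right) + L = \left(- \frac{281656}{-191725} + \frac{2267420}{2211518}\right) - 843489 = \left(\left(-281656\right) \left(- \frac{1}{191725}\right) + 2267420 \cdot \frac{1}{2211518}\right) - 843489 = \left(\frac{281656}{191725} + \frac{1133710}{1105759}\right) - 843489 = \frac{528804206654}{212001644275} - 843489 = - \frac{178820526123668821}{212001644275}$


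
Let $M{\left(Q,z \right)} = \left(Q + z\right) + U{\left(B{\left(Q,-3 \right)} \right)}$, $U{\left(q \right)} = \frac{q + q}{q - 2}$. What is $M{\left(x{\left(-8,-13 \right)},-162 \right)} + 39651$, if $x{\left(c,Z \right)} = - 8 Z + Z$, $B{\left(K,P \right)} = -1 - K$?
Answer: $\frac{1860352}{47} \approx 39582.0$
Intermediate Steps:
$U{\left(q \right)} = \frac{2 q}{-2 + q}$
$x{\left(c,Z \right)} = - 7 Z$
$M{\left(Q,z \right)} = Q + z + \frac{2 \left(-1 - Q\right)}{-3 - Q}$ ($M{\left(Q,z \right)} = \left(Q + z\right) + \frac{2 \left(-1 - Q\right)}{-2 - \left(1 + Q\right)} = \left(Q + z\right) + \frac{2 \left(-1 - Q\right)}{-3 - Q} = Q + z + \frac{2 \left(-1 - Q\right)}{-3 - Q}$)
$M{\left(x{\left(-8,-13 \right)},-162 \right)} + 39651 = \frac{2 + 2 \left(\left(-7\right) \left(-13\right)\right) + \left(3 - -91\right) \left(\left(-7\right) \left(-13\right) - 162\right)}{3 - -91} + 39651 = \frac{2 + 2 \cdot 91 + \left(3 + 91\right) \left(91 - 162\right)}{3 + 91} + 39651 = \frac{2 + 182 + 94 \left(-71\right)}{94} + 39651 = \frac{2 + 182 - 6674}{94} + 39651 = \frac{1}{94} \left(-6490\right) + 39651 = - \frac{3245}{47} + 39651 = \frac{1860352}{47}$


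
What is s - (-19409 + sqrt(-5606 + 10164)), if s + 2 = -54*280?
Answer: 4287 - sqrt(4558) ≈ 4219.5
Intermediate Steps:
s = -15122 (s = -2 - 54*280 = -2 - 15120 = -15122)
s - (-19409 + sqrt(-5606 + 10164)) = -15122 - (-19409 + sqrt(-5606 + 10164)) = -15122 - (-19409 + sqrt(4558)) = -15122 + (19409 - sqrt(4558)) = 4287 - sqrt(4558)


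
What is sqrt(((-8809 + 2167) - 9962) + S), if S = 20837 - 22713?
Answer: 4*I*sqrt(1155) ≈ 135.94*I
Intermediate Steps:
S = -1876
sqrt(((-8809 + 2167) - 9962) + S) = sqrt(((-8809 + 2167) - 9962) - 1876) = sqrt((-6642 - 9962) - 1876) = sqrt(-16604 - 1876) = sqrt(-18480) = 4*I*sqrt(1155)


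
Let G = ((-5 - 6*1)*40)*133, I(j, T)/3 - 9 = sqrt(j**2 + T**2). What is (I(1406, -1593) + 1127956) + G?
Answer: 1069463 + 3*sqrt(4514485) ≈ 1.0758e+6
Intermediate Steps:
I(j, T) = 27 + 3*sqrt(T**2 + j**2) (I(j, T) = 27 + 3*sqrt(j**2 + T**2) = 27 + 3*sqrt(T**2 + j**2))
G = -58520 (G = ((-5 - 6)*40)*133 = -11*40*133 = -440*133 = -58520)
(I(1406, -1593) + 1127956) + G = ((27 + 3*sqrt((-1593)**2 + 1406**2)) + 1127956) - 58520 = ((27 + 3*sqrt(2537649 + 1976836)) + 1127956) - 58520 = ((27 + 3*sqrt(4514485)) + 1127956) - 58520 = (1127983 + 3*sqrt(4514485)) - 58520 = 1069463 + 3*sqrt(4514485)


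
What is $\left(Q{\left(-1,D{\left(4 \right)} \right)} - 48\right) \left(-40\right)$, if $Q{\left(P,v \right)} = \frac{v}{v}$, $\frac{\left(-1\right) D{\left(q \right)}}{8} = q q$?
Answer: $1880$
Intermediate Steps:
$D{\left(q \right)} = - 8 q^{2}$ ($D{\left(q \right)} = - 8 q q = - 8 q^{2}$)
$Q{\left(P,v \right)} = 1$
$\left(Q{\left(-1,D{\left(4 \right)} \right)} - 48\right) \left(-40\right) = \left(1 - 48\right) \left(-40\right) = \left(-47\right) \left(-40\right) = 1880$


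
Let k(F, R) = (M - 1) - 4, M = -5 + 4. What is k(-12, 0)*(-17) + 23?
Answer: 125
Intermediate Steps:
M = -1
k(F, R) = -6 (k(F, R) = (-1 - 1) - 4 = -2 - 4 = -6)
k(-12, 0)*(-17) + 23 = -6*(-17) + 23 = 102 + 23 = 125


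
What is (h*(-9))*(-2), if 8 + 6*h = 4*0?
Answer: -24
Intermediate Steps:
h = -4/3 (h = -4/3 + (4*0)/6 = -4/3 + (⅙)*0 = -4/3 + 0 = -4/3 ≈ -1.3333)
(h*(-9))*(-2) = -4/3*(-9)*(-2) = 12*(-2) = -24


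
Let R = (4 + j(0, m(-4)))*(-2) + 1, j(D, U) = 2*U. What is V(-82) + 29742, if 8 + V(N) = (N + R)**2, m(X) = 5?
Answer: 41615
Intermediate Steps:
R = -27 (R = (4 + 2*5)*(-2) + 1 = (4 + 10)*(-2) + 1 = 14*(-2) + 1 = -28 + 1 = -27)
V(N) = -8 + (-27 + N)**2 (V(N) = -8 + (N - 27)**2 = -8 + (-27 + N)**2)
V(-82) + 29742 = (-8 + (-27 - 82)**2) + 29742 = (-8 + (-109)**2) + 29742 = (-8 + 11881) + 29742 = 11873 + 29742 = 41615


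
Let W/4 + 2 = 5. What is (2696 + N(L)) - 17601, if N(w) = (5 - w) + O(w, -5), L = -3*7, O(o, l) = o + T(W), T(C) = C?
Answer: -14888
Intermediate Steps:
W = 12 (W = -8 + 4*5 = -8 + 20 = 12)
O(o, l) = 12 + o (O(o, l) = o + 12 = 12 + o)
L = -21
N(w) = 17 (N(w) = (5 - w) + (12 + w) = 17)
(2696 + N(L)) - 17601 = (2696 + 17) - 17601 = 2713 - 17601 = -14888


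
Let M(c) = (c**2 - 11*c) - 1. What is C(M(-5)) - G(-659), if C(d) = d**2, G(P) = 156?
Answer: 6085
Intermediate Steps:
M(c) = -1 + c**2 - 11*c
C(M(-5)) - G(-659) = (-1 + (-5)**2 - 11*(-5))**2 - 1*156 = (-1 + 25 + 55)**2 - 156 = 79**2 - 156 = 6241 - 156 = 6085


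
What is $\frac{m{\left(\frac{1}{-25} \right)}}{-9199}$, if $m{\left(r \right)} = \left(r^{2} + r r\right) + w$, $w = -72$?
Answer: $\frac{44998}{5749375} \approx 0.0078266$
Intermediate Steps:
$m{\left(r \right)} = -72 + 2 r^{2}$ ($m{\left(r \right)} = \left(r^{2} + r r\right) - 72 = \left(r^{2} + r^{2}\right) - 72 = 2 r^{2} - 72 = -72 + 2 r^{2}$)
$\frac{m{\left(\frac{1}{-25} \right)}}{-9199} = \frac{-72 + 2 \left(\frac{1}{-25}\right)^{2}}{-9199} = \left(-72 + 2 \left(- \frac{1}{25}\right)^{2}\right) \left(- \frac{1}{9199}\right) = \left(-72 + 2 \cdot \frac{1}{625}\right) \left(- \frac{1}{9199}\right) = \left(-72 + \frac{2}{625}\right) \left(- \frac{1}{9199}\right) = \left(- \frac{44998}{625}\right) \left(- \frac{1}{9199}\right) = \frac{44998}{5749375}$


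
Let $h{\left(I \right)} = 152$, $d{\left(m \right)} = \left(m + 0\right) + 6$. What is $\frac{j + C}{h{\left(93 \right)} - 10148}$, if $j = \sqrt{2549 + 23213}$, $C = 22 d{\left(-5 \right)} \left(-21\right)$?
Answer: $\frac{11}{238} - \frac{\sqrt{25762}}{9996} \approx 0.030162$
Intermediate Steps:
$d{\left(m \right)} = 6 + m$ ($d{\left(m \right)} = m + 6 = 6 + m$)
$C = -462$ ($C = 22 \left(6 - 5\right) \left(-21\right) = 22 \cdot 1 \left(-21\right) = 22 \left(-21\right) = -462$)
$j = \sqrt{25762} \approx 160.51$
$\frac{j + C}{h{\left(93 \right)} - 10148} = \frac{\sqrt{25762} - 462}{152 - 10148} = \frac{-462 + \sqrt{25762}}{-9996} = \left(-462 + \sqrt{25762}\right) \left(- \frac{1}{9996}\right) = \frac{11}{238} - \frac{\sqrt{25762}}{9996}$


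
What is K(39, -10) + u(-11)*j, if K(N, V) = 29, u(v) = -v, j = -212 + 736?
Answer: 5793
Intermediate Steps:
j = 524
K(39, -10) + u(-11)*j = 29 - 1*(-11)*524 = 29 + 11*524 = 29 + 5764 = 5793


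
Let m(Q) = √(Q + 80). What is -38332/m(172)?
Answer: -2738*√7/3 ≈ -2414.7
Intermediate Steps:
m(Q) = √(80 + Q)
-38332/m(172) = -38332/√(80 + 172) = -38332*√7/42 = -2738*√7/3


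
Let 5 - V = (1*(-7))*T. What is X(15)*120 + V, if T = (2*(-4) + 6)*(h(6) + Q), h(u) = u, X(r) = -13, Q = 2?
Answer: -1667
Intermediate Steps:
T = -16 (T = (2*(-4) + 6)*(6 + 2) = (-8 + 6)*8 = -2*8 = -16)
V = -107 (V = 5 - 1*(-7)*(-16) = 5 - (-7)*(-16) = 5 - 1*112 = 5 - 112 = -107)
X(15)*120 + V = -13*120 - 107 = -1560 - 107 = -1667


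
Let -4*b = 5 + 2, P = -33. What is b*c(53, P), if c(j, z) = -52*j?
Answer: 4823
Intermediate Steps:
b = -7/4 (b = -(5 + 2)/4 = -¼*7 = -7/4 ≈ -1.7500)
b*c(53, P) = -(-91)*53 = -7/4*(-2756) = 4823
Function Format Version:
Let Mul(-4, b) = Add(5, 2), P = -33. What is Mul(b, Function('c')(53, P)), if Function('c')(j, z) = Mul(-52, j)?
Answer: 4823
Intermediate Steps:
b = Rational(-7, 4) (b = Mul(Rational(-1, 4), Add(5, 2)) = Mul(Rational(-1, 4), 7) = Rational(-7, 4) ≈ -1.7500)
Mul(b, Function('c')(53, P)) = Mul(Rational(-7, 4), Mul(-52, 53)) = Mul(Rational(-7, 4), -2756) = 4823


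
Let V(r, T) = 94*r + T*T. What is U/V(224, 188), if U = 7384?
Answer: 923/7050 ≈ 0.13092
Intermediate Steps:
V(r, T) = T² + 94*r (V(r, T) = 94*r + T² = T² + 94*r)
U/V(224, 188) = 7384/(188² + 94*224) = 7384/(35344 + 21056) = 7384/56400 = 7384*(1/56400) = 923/7050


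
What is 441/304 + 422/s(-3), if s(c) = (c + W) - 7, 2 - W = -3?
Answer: -126083/1520 ≈ -82.949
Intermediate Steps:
W = 5 (W = 2 - 1*(-3) = 2 + 3 = 5)
s(c) = -2 + c (s(c) = (c + 5) - 7 = (5 + c) - 7 = -2 + c)
441/304 + 422/s(-3) = 441/304 + 422/(-2 - 3) = 441*(1/304) + 422/(-5) = 441/304 + 422*(-⅕) = 441/304 - 422/5 = -126083/1520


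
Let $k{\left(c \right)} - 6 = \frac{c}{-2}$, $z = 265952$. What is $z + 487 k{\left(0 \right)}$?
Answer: $268874$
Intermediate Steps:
$k{\left(c \right)} = 6 - \frac{c}{2}$ ($k{\left(c \right)} = 6 + \frac{c}{-2} = 6 + c \left(- \frac{1}{2}\right) = 6 - \frac{c}{2}$)
$z + 487 k{\left(0 \right)} = 265952 + 487 \left(6 - 0\right) = 265952 + 487 \left(6 + 0\right) = 265952 + 487 \cdot 6 = 265952 + 2922 = 268874$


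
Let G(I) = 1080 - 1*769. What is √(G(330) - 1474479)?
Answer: 2*I*√368542 ≈ 1214.2*I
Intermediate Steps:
G(I) = 311 (G(I) = 1080 - 769 = 311)
√(G(330) - 1474479) = √(311 - 1474479) = √(-1474168) = 2*I*√368542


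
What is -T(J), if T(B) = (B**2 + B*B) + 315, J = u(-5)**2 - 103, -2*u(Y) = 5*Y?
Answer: -47889/8 ≈ -5986.1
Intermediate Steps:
u(Y) = -5*Y/2
J = 213/4 (J = (-5/2*(-5))**2 - 103 = (25/2)**2 - 103 = 625/4 - 103 = 213/4 ≈ 53.250)
T(B) = 315 + 2*B**2 (T(B) = (B**2 + B**2) + 315 = 2*B**2 + 315 = 315 + 2*B**2)
-T(J) = -(315 + 2*(213/4)**2) = -(315 + 2*(45369/16)) = -(315 + 45369/8) = -1*47889/8 = -47889/8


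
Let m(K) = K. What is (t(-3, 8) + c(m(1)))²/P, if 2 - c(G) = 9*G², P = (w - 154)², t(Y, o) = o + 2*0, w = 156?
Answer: ¼ ≈ 0.25000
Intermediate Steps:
t(Y, o) = o (t(Y, o) = o + 0 = o)
P = 4 (P = (156 - 154)² = 2² = 4)
c(G) = 2 - 9*G²
(t(-3, 8) + c(m(1)))²/P = (8 + (2 - 9*1²))²/4 = (8 + (2 - 9*1))²*(¼) = (8 + (2 - 9))²*(¼) = (8 - 7)²*(¼) = 1²*(¼) = 1*(¼) = ¼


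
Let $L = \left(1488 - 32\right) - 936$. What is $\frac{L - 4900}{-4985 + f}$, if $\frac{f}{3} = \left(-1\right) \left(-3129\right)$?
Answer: $- \frac{2190}{2201} \approx -0.995$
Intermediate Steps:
$L = 520$ ($L = 1456 - 936 = 520$)
$f = 9387$ ($f = 3 \left(\left(-1\right) \left(-3129\right)\right) = 3 \cdot 3129 = 9387$)
$\frac{L - 4900}{-4985 + f} = \frac{520 - 4900}{-4985 + 9387} = - \frac{4380}{4402} = \left(-4380\right) \frac{1}{4402} = - \frac{2190}{2201}$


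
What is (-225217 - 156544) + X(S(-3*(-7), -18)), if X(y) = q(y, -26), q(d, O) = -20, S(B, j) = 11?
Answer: -381781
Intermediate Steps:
X(y) = -20
(-225217 - 156544) + X(S(-3*(-7), -18)) = (-225217 - 156544) - 20 = -381761 - 20 = -381781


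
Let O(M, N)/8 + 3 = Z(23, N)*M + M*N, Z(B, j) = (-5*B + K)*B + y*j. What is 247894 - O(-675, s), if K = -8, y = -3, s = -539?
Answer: -9207482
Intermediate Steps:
Z(B, j) = -3*j + B*(-8 - 5*B) (Z(B, j) = (-5*B - 8)*B - 3*j = (-8 - 5*B)*B - 3*j = B*(-8 - 5*B) - 3*j = -3*j + B*(-8 - 5*B))
O(M, N) = -24 + 8*M*N + 8*M*(-2829 - 3*N) (O(M, N) = -24 + 8*((-8*23 - 5*23² - 3*N)*M + M*N) = -24 + 8*((-184 - 5*529 - 3*N)*M + M*N) = -24 + 8*((-184 - 2645 - 3*N)*M + M*N) = -24 + 8*((-2829 - 3*N)*M + M*N) = -24 + 8*(M*(-2829 - 3*N) + M*N) = -24 + 8*(M*N + M*(-2829 - 3*N)) = -24 + (8*M*N + 8*M*(-2829 - 3*N)) = -24 + 8*M*N + 8*M*(-2829 - 3*N))
247894 - O(-675, s) = 247894 - (-24 - 22632*(-675) - 16*(-675)*(-539)) = 247894 - (-24 + 15276600 - 5821200) = 247894 - 1*9455376 = 247894 - 9455376 = -9207482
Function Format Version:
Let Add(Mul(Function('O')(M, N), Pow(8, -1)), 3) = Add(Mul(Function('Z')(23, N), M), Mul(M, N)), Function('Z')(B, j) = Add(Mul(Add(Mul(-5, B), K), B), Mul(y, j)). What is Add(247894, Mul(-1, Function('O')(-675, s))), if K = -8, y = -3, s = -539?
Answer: -9207482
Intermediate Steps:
Function('Z')(B, j) = Add(Mul(-3, j), Mul(B, Add(-8, Mul(-5, B)))) (Function('Z')(B, j) = Add(Mul(Add(Mul(-5, B), -8), B), Mul(-3, j)) = Add(Mul(Add(-8, Mul(-5, B)), B), Mul(-3, j)) = Add(Mul(B, Add(-8, Mul(-5, B))), Mul(-3, j)) = Add(Mul(-3, j), Mul(B, Add(-8, Mul(-5, B)))))
Function('O')(M, N) = Add(-24, Mul(8, M, N), Mul(8, M, Add(-2829, Mul(-3, N)))) (Function('O')(M, N) = Add(-24, Mul(8, Add(Mul(Add(Mul(-8, 23), Mul(-5, Pow(23, 2)), Mul(-3, N)), M), Mul(M, N)))) = Add(-24, Mul(8, Add(Mul(Add(-184, Mul(-5, 529), Mul(-3, N)), M), Mul(M, N)))) = Add(-24, Mul(8, Add(Mul(Add(-184, -2645, Mul(-3, N)), M), Mul(M, N)))) = Add(-24, Mul(8, Add(Mul(Add(-2829, Mul(-3, N)), M), Mul(M, N)))) = Add(-24, Mul(8, Add(Mul(M, Add(-2829, Mul(-3, N))), Mul(M, N)))) = Add(-24, Mul(8, Add(Mul(M, N), Mul(M, Add(-2829, Mul(-3, N)))))) = Add(-24, Add(Mul(8, M, N), Mul(8, M, Add(-2829, Mul(-3, N))))) = Add(-24, Mul(8, M, N), Mul(8, M, Add(-2829, Mul(-3, N)))))
Add(247894, Mul(-1, Function('O')(-675, s))) = Add(247894, Mul(-1, Add(-24, Mul(-22632, -675), Mul(-16, -675, -539)))) = Add(247894, Mul(-1, Add(-24, 15276600, -5821200))) = Add(247894, Mul(-1, 9455376)) = Add(247894, -9455376) = -9207482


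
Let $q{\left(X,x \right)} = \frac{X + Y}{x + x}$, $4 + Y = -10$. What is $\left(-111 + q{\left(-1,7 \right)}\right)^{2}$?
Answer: $\frac{2461761}{196} \approx 12560.0$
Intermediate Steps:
$Y = -14$ ($Y = -4 - 10 = -14$)
$q{\left(X,x \right)} = \frac{-14 + X}{2 x}$ ($q{\left(X,x \right)} = \frac{X - 14}{x + x} = \frac{-14 + X}{2 x}$)
$\left(-111 + q{\left(-1,7 \right)}\right)^{2} = \left(-111 + \frac{-14 - 1}{2 \cdot 7}\right)^{2} = \left(-111 + \frac{1}{2} \cdot \frac{1}{7} \left(-15\right)\right)^{2} = \left(-111 - \frac{15}{14}\right)^{2} = \left(- \frac{1569}{14}\right)^{2} = \frac{2461761}{196}$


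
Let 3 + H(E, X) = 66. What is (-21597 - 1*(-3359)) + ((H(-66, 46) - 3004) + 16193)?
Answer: -4986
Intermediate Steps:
H(E, X) = 63 (H(E, X) = -3 + 66 = 63)
(-21597 - 1*(-3359)) + ((H(-66, 46) - 3004) + 16193) = (-21597 - 1*(-3359)) + ((63 - 3004) + 16193) = (-21597 + 3359) + (-2941 + 16193) = -18238 + 13252 = -4986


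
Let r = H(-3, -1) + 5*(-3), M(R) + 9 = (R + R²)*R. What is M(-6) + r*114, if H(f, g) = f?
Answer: -2241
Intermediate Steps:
M(R) = -9 + R*(R + R²) (M(R) = -9 + (R + R²)*R = -9 + R*(R + R²))
r = -18 (r = -3 + 5*(-3) = -3 - 15 = -18)
M(-6) + r*114 = (-9 + (-6)² + (-6)³) - 18*114 = (-9 + 36 - 216) - 2052 = -189 - 2052 = -2241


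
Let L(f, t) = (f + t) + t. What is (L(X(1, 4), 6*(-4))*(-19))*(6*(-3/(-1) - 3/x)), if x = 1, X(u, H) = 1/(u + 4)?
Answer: 0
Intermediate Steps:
X(u, H) = 1/(4 + u)
L(f, t) = f + 2*t
(L(X(1, 4), 6*(-4))*(-19))*(6*(-3/(-1) - 3/x)) = ((1/(4 + 1) + 2*(6*(-4)))*(-19))*(6*(-3/(-1) - 3/1)) = ((1/5 + 2*(-24))*(-19))*(6*(-3*(-1) - 3*1)) = ((1/5 - 48)*(-19))*(6*(3 - 3)) = (-239/5*(-19))*(6*0) = (4541/5)*0 = 0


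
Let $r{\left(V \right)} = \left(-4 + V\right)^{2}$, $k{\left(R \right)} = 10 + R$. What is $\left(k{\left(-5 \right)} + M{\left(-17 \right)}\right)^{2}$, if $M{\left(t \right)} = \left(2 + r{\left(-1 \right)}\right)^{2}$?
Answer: $538756$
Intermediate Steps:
$M{\left(t \right)} = 729$ ($M{\left(t \right)} = \left(2 + \left(-4 - 1\right)^{2}\right)^{2} = \left(2 + \left(-5\right)^{2}\right)^{2} = \left(2 + 25\right)^{2} = 27^{2} = 729$)
$\left(k{\left(-5 \right)} + M{\left(-17 \right)}\right)^{2} = \left(\left(10 - 5\right) + 729\right)^{2} = \left(5 + 729\right)^{2} = 734^{2} = 538756$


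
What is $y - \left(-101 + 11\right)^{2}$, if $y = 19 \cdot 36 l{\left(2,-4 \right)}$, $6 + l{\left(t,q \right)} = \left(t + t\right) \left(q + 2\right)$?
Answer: $-17676$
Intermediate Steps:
$l{\left(t,q \right)} = -6 + 2 t \left(2 + q\right)$ ($l{\left(t,q \right)} = -6 + \left(t + t\right) \left(q + 2\right) = -6 + 2 t \left(2 + q\right)$)
$y = -9576$ ($y = 19 \cdot 36 \left(-6 + 4 \cdot 2 + 2 \left(-4\right) 2\right) = 684 \left(-6 + 8 - 16\right) = 684 \left(-14\right) = -9576$)
$y - \left(-101 + 11\right)^{2} = -9576 - \left(-101 + 11\right)^{2} = -9576 - \left(-90\right)^{2} = -9576 - 8100 = -17676$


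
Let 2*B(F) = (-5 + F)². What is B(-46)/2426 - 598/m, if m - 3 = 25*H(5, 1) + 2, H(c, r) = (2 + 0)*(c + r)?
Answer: -2108191/1479860 ≈ -1.4246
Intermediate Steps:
H(c, r) = 2*c + 2*r (H(c, r) = 2*(c + r) = 2*c + 2*r)
B(F) = (-5 + F)²/2
m = 305 (m = 3 + (25*(2*5 + 2*1) + 2) = 3 + (25*(10 + 2) + 2) = 3 + (25*12 + 2) = 3 + (300 + 2) = 3 + 302 = 305)
B(-46)/2426 - 598/m = ((-5 - 46)²/2)/2426 - 598/305 = ((½)*(-51)²)*(1/2426) - 598*1/305 = ((½)*2601)*(1/2426) - 598/305 = (2601/2)*(1/2426) - 598/305 = 2601/4852 - 598/305 = -2108191/1479860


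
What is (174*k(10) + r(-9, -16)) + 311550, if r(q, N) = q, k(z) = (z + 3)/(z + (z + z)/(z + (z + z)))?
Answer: 4988049/16 ≈ 3.1175e+5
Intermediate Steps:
k(z) = (3 + z)/(2/3 + z) (k(z) = (3 + z)/(z + (2*z)/(z + 2*z)) = (3 + z)/(z + (2*z)/((3*z))) = (3 + z)/(z + (2*z)*(1/(3*z))) = (3 + z)/(z + 2/3) = (3 + z)/(2/3 + z))
(174*k(10) + r(-9, -16)) + 311550 = (174*(3*(3 + 10)/(2 + 3*10)) - 9) + 311550 = (174*(3*13/(2 + 30)) - 9) + 311550 = (174*(3*13/32) - 9) + 311550 = (174*(3*(1/32)*13) - 9) + 311550 = (174*(39/32) - 9) + 311550 = (3393/16 - 9) + 311550 = 3249/16 + 311550 = 4988049/16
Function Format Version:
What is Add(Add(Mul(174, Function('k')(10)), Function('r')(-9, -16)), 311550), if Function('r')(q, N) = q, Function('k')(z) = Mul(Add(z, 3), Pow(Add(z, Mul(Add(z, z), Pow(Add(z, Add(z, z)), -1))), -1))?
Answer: Rational(4988049, 16) ≈ 3.1175e+5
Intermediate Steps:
Function('k')(z) = Mul(Pow(Add(Rational(2, 3), z), -1), Add(3, z)) (Function('k')(z) = Mul(Add(3, z), Pow(Add(z, Mul(Mul(2, z), Pow(Add(z, Mul(2, z)), -1))), -1)) = Mul(Add(3, z), Pow(Add(z, Mul(Mul(2, z), Pow(Mul(3, z), -1))), -1)) = Mul(Add(3, z), Pow(Add(z, Mul(Mul(2, z), Mul(Rational(1, 3), Pow(z, -1)))), -1)) = Mul(Add(3, z), Pow(Add(z, Rational(2, 3)), -1)) = Mul(Add(3, z), Pow(Add(Rational(2, 3), z), -1)) = Mul(Pow(Add(Rational(2, 3), z), -1), Add(3, z)))
Add(Add(Mul(174, Function('k')(10)), Function('r')(-9, -16)), 311550) = Add(Add(Mul(174, Mul(3, Pow(Add(2, Mul(3, 10)), -1), Add(3, 10))), -9), 311550) = Add(Add(Mul(174, Mul(3, Pow(Add(2, 30), -1), 13)), -9), 311550) = Add(Add(Mul(174, Mul(3, Pow(32, -1), 13)), -9), 311550) = Add(Add(Mul(174, Mul(3, Rational(1, 32), 13)), -9), 311550) = Add(Add(Mul(174, Rational(39, 32)), -9), 311550) = Add(Add(Rational(3393, 16), -9), 311550) = Add(Rational(3249, 16), 311550) = Rational(4988049, 16)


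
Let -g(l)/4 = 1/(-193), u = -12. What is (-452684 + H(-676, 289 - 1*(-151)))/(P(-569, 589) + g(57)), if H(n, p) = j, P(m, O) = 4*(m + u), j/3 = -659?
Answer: 87749573/448528 ≈ 195.64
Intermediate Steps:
j = -1977 (j = 3*(-659) = -1977)
g(l) = 4/193 (g(l) = -4/(-193) = -4*(-1/193) = 4/193)
P(m, O) = -48 + 4*m (P(m, O) = 4*(m - 12) = 4*(-12 + m) = -48 + 4*m)
H(n, p) = -1977
(-452684 + H(-676, 289 - 1*(-151)))/(P(-569, 589) + g(57)) = (-452684 - 1977)/((-48 + 4*(-569)) + 4/193) = -454661/((-48 - 2276) + 4/193) = -454661/(-2324 + 4/193) = -454661/(-448528/193) = -454661*(-193/448528) = 87749573/448528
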